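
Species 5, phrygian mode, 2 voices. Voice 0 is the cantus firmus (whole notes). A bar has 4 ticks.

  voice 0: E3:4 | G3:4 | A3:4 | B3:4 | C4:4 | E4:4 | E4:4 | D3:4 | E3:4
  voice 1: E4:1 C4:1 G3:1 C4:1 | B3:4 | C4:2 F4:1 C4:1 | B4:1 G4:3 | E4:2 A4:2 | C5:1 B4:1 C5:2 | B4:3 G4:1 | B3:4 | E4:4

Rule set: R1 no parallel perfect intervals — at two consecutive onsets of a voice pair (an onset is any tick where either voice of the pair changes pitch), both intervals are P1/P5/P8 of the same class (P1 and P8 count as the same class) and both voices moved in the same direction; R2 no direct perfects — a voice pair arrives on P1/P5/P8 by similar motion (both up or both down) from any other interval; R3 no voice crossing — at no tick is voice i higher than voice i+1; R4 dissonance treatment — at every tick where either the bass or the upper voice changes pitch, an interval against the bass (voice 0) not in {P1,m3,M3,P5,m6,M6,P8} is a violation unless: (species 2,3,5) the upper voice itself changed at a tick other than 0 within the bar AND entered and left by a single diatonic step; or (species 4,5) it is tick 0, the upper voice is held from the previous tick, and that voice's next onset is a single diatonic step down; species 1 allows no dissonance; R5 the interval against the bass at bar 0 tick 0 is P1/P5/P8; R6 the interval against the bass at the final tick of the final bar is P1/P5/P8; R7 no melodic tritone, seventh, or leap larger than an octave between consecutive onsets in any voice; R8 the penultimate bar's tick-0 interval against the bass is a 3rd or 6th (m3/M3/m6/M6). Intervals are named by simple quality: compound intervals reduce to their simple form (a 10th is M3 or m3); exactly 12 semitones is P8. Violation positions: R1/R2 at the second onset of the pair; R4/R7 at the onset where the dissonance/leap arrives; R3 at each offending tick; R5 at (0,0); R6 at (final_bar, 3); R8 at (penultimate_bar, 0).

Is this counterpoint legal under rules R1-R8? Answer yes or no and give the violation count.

bar 0: v0=E3 v1=E4 (P8)
bar 1: v0=G3 v1=B3 (M3)
bar 2: v0=A3 v1=C4 (m3)
bar 3: v0=B3 v1=B4 (P8)
bar 4: v0=C4 v1=E4 (M3)
bar 5: v0=E4 v1=C5 (m6)
bar 6: v0=E4 v1=B4 (P5)
bar 7: v0=D3 v1=B3 (M6)
bar 8: v0=E3 v1=E4 (P8)
  R2 @ bar3.0: A3/C4 m3 -> B3/B4 P8 similar
  R7 @ bar3.0: C4->B4 leap 11st
  R7 @ bar7.0: E4->D3 leap 14st
  R2 @ bar8.0: D3/B3 M6 -> E3/E4 P8 similar

No (4 violations)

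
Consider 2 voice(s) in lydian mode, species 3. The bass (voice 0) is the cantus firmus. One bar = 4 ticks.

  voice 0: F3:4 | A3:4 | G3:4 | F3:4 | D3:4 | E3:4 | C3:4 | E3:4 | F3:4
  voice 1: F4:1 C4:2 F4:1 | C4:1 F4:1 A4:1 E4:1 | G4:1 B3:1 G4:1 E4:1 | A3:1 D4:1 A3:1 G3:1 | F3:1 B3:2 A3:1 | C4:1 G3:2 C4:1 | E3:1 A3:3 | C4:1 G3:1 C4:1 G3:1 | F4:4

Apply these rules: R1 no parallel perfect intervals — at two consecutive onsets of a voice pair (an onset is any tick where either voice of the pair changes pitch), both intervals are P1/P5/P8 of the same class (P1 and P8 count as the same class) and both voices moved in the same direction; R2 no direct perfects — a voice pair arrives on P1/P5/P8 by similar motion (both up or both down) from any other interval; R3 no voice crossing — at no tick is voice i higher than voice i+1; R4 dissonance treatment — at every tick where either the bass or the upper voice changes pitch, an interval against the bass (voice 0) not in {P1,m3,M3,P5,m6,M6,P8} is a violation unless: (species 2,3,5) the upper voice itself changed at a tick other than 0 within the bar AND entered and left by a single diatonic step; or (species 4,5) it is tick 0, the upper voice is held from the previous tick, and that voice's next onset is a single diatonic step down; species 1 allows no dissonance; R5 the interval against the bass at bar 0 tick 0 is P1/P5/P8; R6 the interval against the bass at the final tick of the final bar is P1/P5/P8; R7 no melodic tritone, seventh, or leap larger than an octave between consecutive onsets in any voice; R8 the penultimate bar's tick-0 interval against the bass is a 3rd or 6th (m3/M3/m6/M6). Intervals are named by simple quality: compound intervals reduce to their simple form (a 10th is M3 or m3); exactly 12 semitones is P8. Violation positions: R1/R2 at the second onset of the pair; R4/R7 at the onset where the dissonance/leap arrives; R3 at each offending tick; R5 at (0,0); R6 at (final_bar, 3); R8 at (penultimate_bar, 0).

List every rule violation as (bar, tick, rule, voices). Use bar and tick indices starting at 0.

bar 0: v0=F3 v1=F4 downbeat P8
bar 1: v0=A3 v1=C4 downbeat m3
bar 2: v0=G3 v1=G4 downbeat P8
bar 3: v0=F3 v1=A3 downbeat M3
bar 4: v0=D3 v1=F3 downbeat m3
bar 5: v0=E3 v1=C4 downbeat m6
bar 6: v0=C3 v1=E3 downbeat M3
bar 7: v0=E3 v1=C4 downbeat m6
bar 8: v0=F3 v1=F4 downbeat P8
  -> R7 @ bar 4 tick 1 v(1,): F3->B3 leap 6st
  -> R2 @ bar 8 tick 0 v(0, 1): E3/G3 m3 -> F3/F4 P8 similar
  -> R7 @ bar 8 tick 0 v(1,): G3->F4 leap 10st

(4, 1, R7, (1,))
(8, 0, R2, (0, 1))
(8, 0, R7, (1,))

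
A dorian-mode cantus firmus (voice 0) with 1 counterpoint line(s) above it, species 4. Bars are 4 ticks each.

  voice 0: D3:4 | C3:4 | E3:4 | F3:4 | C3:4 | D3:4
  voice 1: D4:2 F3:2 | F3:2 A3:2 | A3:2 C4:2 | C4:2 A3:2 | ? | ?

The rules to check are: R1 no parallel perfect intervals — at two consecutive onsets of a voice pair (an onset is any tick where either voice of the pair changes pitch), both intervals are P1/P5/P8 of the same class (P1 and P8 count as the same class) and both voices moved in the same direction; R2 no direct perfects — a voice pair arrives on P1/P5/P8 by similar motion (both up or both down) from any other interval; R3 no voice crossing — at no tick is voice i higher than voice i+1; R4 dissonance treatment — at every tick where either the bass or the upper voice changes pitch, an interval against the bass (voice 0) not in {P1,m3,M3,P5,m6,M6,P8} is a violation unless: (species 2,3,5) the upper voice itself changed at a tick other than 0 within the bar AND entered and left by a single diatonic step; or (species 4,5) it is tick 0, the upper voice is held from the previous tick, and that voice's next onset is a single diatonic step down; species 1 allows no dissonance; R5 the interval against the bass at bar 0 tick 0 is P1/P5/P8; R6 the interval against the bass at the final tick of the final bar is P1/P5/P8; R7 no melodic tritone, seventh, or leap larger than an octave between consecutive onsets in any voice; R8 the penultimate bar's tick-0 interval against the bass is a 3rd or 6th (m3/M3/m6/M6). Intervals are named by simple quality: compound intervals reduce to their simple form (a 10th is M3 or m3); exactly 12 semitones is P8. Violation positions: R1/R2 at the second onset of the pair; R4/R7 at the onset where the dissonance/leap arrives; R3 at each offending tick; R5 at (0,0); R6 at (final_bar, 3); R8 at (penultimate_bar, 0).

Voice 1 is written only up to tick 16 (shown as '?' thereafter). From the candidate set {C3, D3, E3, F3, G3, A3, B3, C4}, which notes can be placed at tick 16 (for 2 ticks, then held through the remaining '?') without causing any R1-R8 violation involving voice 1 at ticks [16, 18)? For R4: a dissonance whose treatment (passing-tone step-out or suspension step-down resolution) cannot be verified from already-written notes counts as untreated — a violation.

C3: violates R2,R8
D3: violates R4,R8
E3: legal
F3: violates R4,R8
G3: violates R2,R8
A3: legal
B3: violates R4,R8
C4: violates R8

{A3, E3}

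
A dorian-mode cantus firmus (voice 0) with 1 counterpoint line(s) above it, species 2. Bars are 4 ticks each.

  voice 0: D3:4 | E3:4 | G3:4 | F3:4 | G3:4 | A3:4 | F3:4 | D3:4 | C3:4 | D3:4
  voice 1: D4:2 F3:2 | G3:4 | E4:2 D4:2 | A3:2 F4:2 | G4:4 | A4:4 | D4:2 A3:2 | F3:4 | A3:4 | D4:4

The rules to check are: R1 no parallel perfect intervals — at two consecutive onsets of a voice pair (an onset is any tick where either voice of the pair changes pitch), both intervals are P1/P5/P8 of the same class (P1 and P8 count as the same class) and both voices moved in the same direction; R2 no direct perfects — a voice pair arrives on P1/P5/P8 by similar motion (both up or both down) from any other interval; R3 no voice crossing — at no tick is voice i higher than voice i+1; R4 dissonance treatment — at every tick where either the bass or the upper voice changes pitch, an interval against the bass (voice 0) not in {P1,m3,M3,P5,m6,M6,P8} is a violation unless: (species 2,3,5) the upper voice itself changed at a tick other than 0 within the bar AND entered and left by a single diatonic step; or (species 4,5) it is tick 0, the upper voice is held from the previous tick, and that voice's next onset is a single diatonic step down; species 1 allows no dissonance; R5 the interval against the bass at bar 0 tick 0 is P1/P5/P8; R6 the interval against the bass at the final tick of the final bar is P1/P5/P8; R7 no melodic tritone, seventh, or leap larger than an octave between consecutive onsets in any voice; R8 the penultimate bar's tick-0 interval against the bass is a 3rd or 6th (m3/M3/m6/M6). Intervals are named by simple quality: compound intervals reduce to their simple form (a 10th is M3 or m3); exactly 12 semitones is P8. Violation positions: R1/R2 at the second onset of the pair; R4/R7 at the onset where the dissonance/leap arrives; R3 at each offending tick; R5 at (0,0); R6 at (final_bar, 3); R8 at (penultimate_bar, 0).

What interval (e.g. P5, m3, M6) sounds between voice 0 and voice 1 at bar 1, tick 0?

voice 0=E3 voice 1=G3 -> m3

m3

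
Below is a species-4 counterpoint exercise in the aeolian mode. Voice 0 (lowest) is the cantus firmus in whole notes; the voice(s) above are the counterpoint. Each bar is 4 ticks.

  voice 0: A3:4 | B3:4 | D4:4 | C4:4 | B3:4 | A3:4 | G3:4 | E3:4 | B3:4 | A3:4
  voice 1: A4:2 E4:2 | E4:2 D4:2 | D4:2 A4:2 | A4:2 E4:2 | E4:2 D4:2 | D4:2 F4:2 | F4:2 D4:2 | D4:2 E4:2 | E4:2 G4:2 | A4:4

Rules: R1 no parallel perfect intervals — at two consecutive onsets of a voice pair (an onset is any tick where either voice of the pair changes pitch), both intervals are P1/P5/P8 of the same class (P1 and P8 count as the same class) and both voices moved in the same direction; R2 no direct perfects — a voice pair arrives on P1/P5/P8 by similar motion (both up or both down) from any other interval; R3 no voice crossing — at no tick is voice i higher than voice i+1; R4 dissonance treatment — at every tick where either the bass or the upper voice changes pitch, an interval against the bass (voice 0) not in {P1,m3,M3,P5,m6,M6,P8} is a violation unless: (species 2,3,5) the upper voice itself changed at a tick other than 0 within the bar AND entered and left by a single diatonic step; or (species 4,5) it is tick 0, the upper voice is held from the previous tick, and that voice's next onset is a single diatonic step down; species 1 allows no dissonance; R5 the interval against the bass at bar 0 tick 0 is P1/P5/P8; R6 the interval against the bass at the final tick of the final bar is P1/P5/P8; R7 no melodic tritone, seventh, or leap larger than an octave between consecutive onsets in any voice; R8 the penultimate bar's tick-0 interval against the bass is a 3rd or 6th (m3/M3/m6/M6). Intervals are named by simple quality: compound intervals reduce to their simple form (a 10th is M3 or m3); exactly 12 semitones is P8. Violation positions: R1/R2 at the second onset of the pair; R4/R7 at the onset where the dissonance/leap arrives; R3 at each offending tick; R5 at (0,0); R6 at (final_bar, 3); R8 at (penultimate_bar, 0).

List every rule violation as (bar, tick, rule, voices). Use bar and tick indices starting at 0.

(5, 0, R4, (0, 1))
(6, 0, R4, (0, 1))
(7, 0, R4, (0, 1))
(8, 0, R4, (0, 1))
(8, 0, R8, (0, 1))

bar 0: v0=A3 v1=A4 downbeat P8
bar 1: v0=B3 v1=E4 downbeat P4
bar 2: v0=D4 v1=D4 downbeat P1
bar 3: v0=C4 v1=A4 downbeat M6
bar 4: v0=B3 v1=E4 downbeat P4
bar 5: v0=A3 v1=D4 downbeat P4
bar 6: v0=G3 v1=F4 downbeat m7
bar 7: v0=E3 v1=D4 downbeat m7
bar 8: v0=B3 v1=E4 downbeat P4
bar 9: v0=A3 v1=A4 downbeat P8
  -> R4 @ bar 5 tick 0 v(0, 1): A3/D4 P4 untreated
  -> R4 @ bar 6 tick 0 v(0, 1): G3/F4 m7 untreated
  -> R4 @ bar 7 tick 0 v(0, 1): E3/D4 m7 untreated
  -> R4 @ bar 8 tick 0 v(0, 1): B3/E4 P4 untreated
  -> R8 @ bar 8 tick 0 v(0, 1): penult P4 not 3rd/6th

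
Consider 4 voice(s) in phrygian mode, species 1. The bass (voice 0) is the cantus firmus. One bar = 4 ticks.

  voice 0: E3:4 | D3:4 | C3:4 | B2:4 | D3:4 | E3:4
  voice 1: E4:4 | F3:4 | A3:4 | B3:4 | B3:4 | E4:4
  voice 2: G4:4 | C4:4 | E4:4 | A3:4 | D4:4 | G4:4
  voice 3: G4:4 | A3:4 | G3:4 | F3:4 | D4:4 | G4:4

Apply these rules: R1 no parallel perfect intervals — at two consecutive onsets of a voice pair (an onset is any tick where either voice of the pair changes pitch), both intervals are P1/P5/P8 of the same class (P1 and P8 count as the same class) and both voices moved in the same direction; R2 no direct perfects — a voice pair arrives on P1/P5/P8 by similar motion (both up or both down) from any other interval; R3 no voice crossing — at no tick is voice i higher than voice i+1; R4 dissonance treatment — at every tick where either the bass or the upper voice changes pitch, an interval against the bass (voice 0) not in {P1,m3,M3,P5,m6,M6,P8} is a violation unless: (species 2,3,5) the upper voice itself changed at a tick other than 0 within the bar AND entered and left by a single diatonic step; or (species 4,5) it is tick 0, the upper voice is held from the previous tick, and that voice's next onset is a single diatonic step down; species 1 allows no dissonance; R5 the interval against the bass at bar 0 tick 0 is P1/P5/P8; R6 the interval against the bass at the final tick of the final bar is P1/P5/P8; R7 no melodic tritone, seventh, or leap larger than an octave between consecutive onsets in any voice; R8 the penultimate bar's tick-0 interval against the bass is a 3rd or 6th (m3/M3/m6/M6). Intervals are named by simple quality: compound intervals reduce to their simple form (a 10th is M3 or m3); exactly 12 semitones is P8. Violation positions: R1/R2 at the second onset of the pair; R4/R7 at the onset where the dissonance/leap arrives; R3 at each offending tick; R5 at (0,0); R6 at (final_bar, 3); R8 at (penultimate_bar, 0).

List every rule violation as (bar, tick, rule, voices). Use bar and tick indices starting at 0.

(0, 0, R5, (0, 2))
(0, 0, R5, (0, 3))
(1, 0, R2, (0, 3))
(1, 0, R2, (1, 2))
(1, 0, R3, (2, 3))
(1, 0, R4, (0, 2))
(1, 0, R7, (1,))
(1, 0, R7, (3,))
(1, 1, R3, (2, 3))
(1, 2, R3, (2, 3))
(1, 3, R3, (2, 3))
(2, 0, R1, (0, 3))
(2, 0, R1, (1, 2))
(2, 0, R3, (2, 3))
(2, 1, R3, (2, 3))
(2, 2, R3, (2, 3))
(2, 3, R3, (2, 3))
(3, 0, R3, (1, 2))
(3, 0, R3, (2, 3))
(3, 0, R4, (0, 2))
(3, 0, R4, (0, 3))
(3, 1, R3, (1, 2))
(3, 1, R3, (2, 3))
(3, 2, R3, (1, 2))
(3, 2, R3, (2, 3))
(3, 3, R3, (1, 2))
(3, 3, R3, (2, 3))
(4, 0, R2, (0, 2))
(4, 0, R2, (0, 3))
(4, 0, R2, (2, 3))
(4, 0, R8, (0, 2))
(4, 0, R8, (0, 3))
(5, 0, R1, (2, 3))
(5, 0, R2, (0, 1))
(5, 3, R6, (0, 2))
(5, 3, R6, (0, 3))

bar 0: v0=E3 v1=E4 v2=G4 v3=G4 downbeat m3
bar 1: v0=D3 v1=F3 v2=C4 v3=A3 downbeat P5
bar 2: v0=C3 v1=A3 v2=E4 v3=G3 downbeat P5
bar 3: v0=B2 v1=B3 v2=A3 v3=F3 downbeat TT
bar 4: v0=D3 v1=B3 v2=D4 v3=D4 downbeat P8
bar 5: v0=E3 v1=E4 v2=G4 v3=G4 downbeat m3
  -> R5 @ bar 0 tick 0 v(0, 2): opens on m3
  -> R5 @ bar 0 tick 0 v(0, 3): opens on m3
  -> R2 @ bar 1 tick 0 v(0, 3): E3/G4 m3 -> D3/A3 P5 similar
  -> R2 @ bar 1 tick 0 v(1, 2): E4/G4 m3 -> F3/C4 P5 similar
  -> R3 @ bar 1 tick 0 v(2, 3): C4 above A3
  -> R4 @ bar 1 tick 0 v(0, 2): D3/C4 m7 untreated
  -> R7 @ bar 1 tick 0 v(1,): E4->F3 leap 11st
  -> R7 @ bar 1 tick 0 v(3,): G4->A3 leap 10st
  -> R3 @ bar 1 tick 1 v(2, 3): C4 above A3
  -> R3 @ bar 1 tick 2 v(2, 3): C4 above A3
  -> R3 @ bar 1 tick 3 v(2, 3): C4 above A3
  -> R1 @ bar 2 tick 0 v(0, 3): D3/A3 P5 -> C3/G3 P5 similar
  -> R1 @ bar 2 tick 0 v(1, 2): F3/C4 P5 -> A3/E4 P5 similar
  -> R3 @ bar 2 tick 0 v(2, 3): E4 above G3
  -> R3 @ bar 2 tick 1 v(2, 3): E4 above G3
  -> R3 @ bar 2 tick 2 v(2, 3): E4 above G3
  -> R3 @ bar 2 tick 3 v(2, 3): E4 above G3
  -> R3 @ bar 3 tick 0 v(1, 2): B3 above A3
  -> R3 @ bar 3 tick 0 v(2, 3): A3 above F3
  -> R4 @ bar 3 tick 0 v(0, 2): B2/A3 m7 untreated
  -> R4 @ bar 3 tick 0 v(0, 3): B2/F3 TT untreated
  -> R3 @ bar 3 tick 1 v(1, 2): B3 above A3
  -> R3 @ bar 3 tick 1 v(2, 3): A3 above F3
  -> R3 @ bar 3 tick 2 v(1, 2): B3 above A3
  -> R3 @ bar 3 tick 2 v(2, 3): A3 above F3
  -> R3 @ bar 3 tick 3 v(1, 2): B3 above A3
  -> R3 @ bar 3 tick 3 v(2, 3): A3 above F3
  -> R2 @ bar 4 tick 0 v(0, 2): B2/A3 m7 -> D3/D4 P8 similar
  -> R2 @ bar 4 tick 0 v(0, 3): B2/F3 TT -> D3/D4 P8 similar
  -> R2 @ bar 4 tick 0 v(2, 3): A3/F3 M3 -> D4/D4 P1 similar
  -> R8 @ bar 4 tick 0 v(0, 2): penult P8 not 3rd/6th
  -> R8 @ bar 4 tick 0 v(0, 3): penult P8 not 3rd/6th
  -> R1 @ bar 5 tick 0 v(2, 3): D4/D4 P1 -> G4/G4 P1 similar
  -> R2 @ bar 5 tick 0 v(0, 1): D3/B3 M6 -> E3/E4 P8 similar
  -> R6 @ bar 5 tick 3 v(0, 2): closes on m3
  -> R6 @ bar 5 tick 3 v(0, 3): closes on m3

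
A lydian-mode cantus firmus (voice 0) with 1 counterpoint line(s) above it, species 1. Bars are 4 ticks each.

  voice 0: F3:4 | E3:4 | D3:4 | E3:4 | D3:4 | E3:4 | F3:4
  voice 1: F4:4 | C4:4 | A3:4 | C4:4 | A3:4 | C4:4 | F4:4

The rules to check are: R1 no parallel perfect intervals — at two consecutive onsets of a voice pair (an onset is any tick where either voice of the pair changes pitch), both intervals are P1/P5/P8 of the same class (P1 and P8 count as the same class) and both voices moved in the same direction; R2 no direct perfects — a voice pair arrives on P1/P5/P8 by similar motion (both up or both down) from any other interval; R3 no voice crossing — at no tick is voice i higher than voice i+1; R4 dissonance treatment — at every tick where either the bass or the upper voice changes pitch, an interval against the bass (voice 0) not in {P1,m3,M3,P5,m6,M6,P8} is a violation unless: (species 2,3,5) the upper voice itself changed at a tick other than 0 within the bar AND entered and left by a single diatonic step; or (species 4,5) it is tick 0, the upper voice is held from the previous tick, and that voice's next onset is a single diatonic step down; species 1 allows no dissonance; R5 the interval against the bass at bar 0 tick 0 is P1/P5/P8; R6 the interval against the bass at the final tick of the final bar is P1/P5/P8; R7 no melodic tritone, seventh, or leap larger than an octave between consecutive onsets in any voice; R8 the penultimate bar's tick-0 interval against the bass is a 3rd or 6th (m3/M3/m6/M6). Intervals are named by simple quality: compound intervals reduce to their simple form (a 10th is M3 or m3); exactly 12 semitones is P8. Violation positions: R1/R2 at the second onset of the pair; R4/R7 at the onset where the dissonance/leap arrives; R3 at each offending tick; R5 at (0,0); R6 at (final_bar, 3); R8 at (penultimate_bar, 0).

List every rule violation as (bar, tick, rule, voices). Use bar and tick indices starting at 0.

(2, 0, R2, (0, 1))
(4, 0, R2, (0, 1))
(6, 0, R2, (0, 1))

bar 0: v0=F3 v1=F4 downbeat P8
bar 1: v0=E3 v1=C4 downbeat m6
bar 2: v0=D3 v1=A3 downbeat P5
bar 3: v0=E3 v1=C4 downbeat m6
bar 4: v0=D3 v1=A3 downbeat P5
bar 5: v0=E3 v1=C4 downbeat m6
bar 6: v0=F3 v1=F4 downbeat P8
  -> R2 @ bar 2 tick 0 v(0, 1): E3/C4 m6 -> D3/A3 P5 similar
  -> R2 @ bar 4 tick 0 v(0, 1): E3/C4 m6 -> D3/A3 P5 similar
  -> R2 @ bar 6 tick 0 v(0, 1): E3/C4 m6 -> F3/F4 P8 similar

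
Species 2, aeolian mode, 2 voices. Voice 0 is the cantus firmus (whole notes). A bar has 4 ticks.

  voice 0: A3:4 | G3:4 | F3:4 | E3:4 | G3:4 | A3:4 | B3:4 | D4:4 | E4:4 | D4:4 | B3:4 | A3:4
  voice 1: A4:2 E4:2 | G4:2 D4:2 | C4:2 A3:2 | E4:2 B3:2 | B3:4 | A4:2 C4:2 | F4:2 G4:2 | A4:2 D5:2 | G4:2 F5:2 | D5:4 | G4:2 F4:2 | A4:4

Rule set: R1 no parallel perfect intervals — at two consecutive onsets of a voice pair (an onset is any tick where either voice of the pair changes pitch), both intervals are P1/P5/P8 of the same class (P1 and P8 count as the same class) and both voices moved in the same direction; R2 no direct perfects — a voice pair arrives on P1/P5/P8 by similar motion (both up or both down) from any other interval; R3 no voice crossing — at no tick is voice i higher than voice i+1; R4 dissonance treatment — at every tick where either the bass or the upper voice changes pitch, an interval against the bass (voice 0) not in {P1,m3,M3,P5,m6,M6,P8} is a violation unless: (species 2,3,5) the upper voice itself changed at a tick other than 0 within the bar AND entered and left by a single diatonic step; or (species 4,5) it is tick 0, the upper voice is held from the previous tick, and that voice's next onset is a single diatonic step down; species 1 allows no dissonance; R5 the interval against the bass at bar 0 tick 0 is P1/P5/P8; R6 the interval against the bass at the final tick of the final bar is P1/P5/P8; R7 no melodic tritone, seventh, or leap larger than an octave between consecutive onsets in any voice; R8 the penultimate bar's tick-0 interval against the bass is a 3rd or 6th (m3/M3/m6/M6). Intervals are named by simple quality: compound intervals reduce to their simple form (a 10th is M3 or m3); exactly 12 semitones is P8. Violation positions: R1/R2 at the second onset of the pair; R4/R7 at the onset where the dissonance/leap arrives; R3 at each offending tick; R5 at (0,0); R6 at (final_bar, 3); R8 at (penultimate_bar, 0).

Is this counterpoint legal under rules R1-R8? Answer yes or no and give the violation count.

No (9 violations)

bar 0: v0=A3 v1=A4 (P8)
bar 1: v0=G3 v1=G4 (P8)
bar 2: v0=F3 v1=C4 (P5)
bar 3: v0=E3 v1=E4 (P8)
bar 4: v0=G3 v1=B3 (M3)
bar 5: v0=A3 v1=A4 (P8)
bar 6: v0=B3 v1=F4 (TT)
bar 7: v0=D4 v1=A4 (P5)
bar 8: v0=E4 v1=G4 (m3)
bar 9: v0=D4 v1=D5 (P8)
bar 10: v0=B3 v1=G4 (m6)
bar 11: v0=A3 v1=A4 (P8)
  R1 @ bar2.0: G3/D4 P5 -> F3/C4 P5 similar
  R2 @ bar5.0: G3/B3 M3 -> A3/A4 P8 similar
  R7 @ bar5.0: B3->A4 leap 10st
  R4 @ bar6.0: B3/F4 TT untreated
  R2 @ bar7.0: B3/G4 m6 -> D4/A4 P5 similar
  R4 @ bar8.2: E4/F5 m2 untreated
  R7 @ bar8.2: G4->F5 leap 10st
  R2 @ bar9.0: E4/F5 m2 -> D4/D5 P8 similar
  R4 @ bar10.2: B3/F4 TT untreated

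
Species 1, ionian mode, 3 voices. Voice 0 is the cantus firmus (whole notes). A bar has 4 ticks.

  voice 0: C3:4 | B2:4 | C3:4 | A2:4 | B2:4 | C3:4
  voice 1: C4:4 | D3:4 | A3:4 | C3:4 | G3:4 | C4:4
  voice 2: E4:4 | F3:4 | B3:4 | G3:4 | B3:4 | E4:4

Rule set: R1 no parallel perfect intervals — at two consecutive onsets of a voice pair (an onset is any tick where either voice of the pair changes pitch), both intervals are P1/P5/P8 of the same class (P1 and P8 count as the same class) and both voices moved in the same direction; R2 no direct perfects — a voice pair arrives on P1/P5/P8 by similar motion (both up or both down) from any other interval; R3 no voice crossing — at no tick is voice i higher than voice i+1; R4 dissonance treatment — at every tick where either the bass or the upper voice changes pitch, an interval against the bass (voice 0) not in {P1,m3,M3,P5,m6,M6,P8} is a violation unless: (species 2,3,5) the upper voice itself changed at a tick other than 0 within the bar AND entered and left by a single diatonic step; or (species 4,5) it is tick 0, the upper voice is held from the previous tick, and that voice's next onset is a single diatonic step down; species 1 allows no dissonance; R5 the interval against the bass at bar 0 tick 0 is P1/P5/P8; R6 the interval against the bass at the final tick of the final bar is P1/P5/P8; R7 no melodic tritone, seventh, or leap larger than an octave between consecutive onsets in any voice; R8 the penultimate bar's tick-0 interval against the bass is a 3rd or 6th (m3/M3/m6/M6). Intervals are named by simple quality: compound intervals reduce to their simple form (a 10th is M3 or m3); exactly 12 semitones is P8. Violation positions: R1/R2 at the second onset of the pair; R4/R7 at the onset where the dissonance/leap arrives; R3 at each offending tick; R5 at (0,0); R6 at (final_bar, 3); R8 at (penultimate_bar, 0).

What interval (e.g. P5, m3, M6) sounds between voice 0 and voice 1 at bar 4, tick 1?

voice 0=B2 voice 1=G3 -> m6

m6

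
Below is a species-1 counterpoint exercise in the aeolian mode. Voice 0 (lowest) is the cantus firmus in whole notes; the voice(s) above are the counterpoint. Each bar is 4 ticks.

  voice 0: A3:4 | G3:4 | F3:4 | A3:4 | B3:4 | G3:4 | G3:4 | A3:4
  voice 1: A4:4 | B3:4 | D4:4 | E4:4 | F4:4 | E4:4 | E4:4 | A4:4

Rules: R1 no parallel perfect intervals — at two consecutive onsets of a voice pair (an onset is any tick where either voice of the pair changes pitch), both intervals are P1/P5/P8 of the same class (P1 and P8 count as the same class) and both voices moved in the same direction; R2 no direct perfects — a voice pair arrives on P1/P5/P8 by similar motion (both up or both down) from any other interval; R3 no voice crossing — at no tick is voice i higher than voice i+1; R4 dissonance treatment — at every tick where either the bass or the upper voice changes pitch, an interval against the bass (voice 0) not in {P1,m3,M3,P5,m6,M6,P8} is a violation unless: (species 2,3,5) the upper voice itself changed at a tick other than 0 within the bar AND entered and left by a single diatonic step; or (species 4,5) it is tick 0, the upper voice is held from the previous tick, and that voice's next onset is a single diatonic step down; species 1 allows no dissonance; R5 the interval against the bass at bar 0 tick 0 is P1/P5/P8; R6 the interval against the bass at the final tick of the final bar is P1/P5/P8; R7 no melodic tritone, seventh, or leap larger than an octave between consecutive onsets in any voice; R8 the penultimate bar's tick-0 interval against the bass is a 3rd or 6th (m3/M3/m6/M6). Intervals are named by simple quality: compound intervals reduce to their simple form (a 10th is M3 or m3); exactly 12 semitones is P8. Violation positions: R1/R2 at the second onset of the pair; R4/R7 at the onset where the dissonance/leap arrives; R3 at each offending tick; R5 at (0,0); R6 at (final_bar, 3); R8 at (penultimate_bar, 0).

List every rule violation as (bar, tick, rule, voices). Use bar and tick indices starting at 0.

bar 0: v0=A3 v1=A4 downbeat P8
bar 1: v0=G3 v1=B3 downbeat M3
bar 2: v0=F3 v1=D4 downbeat M6
bar 3: v0=A3 v1=E4 downbeat P5
bar 4: v0=B3 v1=F4 downbeat TT
bar 5: v0=G3 v1=E4 downbeat M6
bar 6: v0=G3 v1=E4 downbeat M6
bar 7: v0=A3 v1=A4 downbeat P8
  -> R7 @ bar 1 tick 0 v(1,): A4->B3 leap 10st
  -> R2 @ bar 3 tick 0 v(0, 1): F3/D4 M6 -> A3/E4 P5 similar
  -> R4 @ bar 4 tick 0 v(0, 1): B3/F4 TT untreated
  -> R2 @ bar 7 tick 0 v(0, 1): G3/E4 M6 -> A3/A4 P8 similar

(1, 0, R7, (1,))
(3, 0, R2, (0, 1))
(4, 0, R4, (0, 1))
(7, 0, R2, (0, 1))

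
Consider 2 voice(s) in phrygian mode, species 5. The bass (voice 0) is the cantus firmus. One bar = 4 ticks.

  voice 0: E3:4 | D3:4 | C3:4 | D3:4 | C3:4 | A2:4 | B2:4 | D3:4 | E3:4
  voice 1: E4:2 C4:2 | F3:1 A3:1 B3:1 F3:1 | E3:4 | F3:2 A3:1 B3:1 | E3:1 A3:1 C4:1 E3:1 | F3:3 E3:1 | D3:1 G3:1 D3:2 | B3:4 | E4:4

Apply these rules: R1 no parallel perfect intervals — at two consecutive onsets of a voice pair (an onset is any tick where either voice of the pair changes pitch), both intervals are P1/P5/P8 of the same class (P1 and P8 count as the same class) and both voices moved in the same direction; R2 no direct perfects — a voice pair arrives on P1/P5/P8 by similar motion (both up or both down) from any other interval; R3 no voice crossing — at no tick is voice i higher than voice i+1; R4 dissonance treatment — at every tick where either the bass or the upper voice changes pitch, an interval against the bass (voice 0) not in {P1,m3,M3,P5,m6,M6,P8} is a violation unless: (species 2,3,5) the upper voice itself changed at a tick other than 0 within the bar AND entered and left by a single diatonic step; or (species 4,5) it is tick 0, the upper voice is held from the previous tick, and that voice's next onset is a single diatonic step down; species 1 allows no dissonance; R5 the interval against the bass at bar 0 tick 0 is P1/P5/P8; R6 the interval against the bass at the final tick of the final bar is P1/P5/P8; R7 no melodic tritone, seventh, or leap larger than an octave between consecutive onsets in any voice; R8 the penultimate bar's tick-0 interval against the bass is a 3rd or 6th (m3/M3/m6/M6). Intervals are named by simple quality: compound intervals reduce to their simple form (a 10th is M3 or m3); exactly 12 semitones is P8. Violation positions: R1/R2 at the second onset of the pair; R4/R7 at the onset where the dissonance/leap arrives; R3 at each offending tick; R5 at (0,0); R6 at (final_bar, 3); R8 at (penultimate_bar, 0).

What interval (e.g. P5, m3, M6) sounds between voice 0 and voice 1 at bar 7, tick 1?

M6

voice 0=D3 voice 1=B3 -> M6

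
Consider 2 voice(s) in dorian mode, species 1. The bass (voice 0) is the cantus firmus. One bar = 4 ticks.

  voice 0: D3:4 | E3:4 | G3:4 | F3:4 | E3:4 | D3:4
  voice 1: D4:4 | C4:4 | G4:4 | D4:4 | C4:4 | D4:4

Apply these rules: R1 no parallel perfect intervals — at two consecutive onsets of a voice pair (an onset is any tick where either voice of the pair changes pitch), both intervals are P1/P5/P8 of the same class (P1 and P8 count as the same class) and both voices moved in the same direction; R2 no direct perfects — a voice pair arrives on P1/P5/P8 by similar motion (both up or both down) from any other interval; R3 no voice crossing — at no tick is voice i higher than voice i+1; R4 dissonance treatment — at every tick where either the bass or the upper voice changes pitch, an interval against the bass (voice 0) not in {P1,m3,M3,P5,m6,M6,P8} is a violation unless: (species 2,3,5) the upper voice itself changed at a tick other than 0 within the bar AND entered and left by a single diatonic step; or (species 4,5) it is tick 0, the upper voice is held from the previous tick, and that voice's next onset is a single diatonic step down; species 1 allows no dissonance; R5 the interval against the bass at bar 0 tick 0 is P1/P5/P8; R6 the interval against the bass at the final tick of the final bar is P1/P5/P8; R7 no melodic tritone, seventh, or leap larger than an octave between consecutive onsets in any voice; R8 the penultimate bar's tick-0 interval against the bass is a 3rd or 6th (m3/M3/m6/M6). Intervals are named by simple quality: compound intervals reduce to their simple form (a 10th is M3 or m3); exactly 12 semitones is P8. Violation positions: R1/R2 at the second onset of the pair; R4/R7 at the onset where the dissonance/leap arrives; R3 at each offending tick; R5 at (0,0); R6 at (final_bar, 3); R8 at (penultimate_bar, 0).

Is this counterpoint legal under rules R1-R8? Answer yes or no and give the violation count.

bar 0: v0=D3 v1=D4 (P8)
bar 1: v0=E3 v1=C4 (m6)
bar 2: v0=G3 v1=G4 (P8)
bar 3: v0=F3 v1=D4 (M6)
bar 4: v0=E3 v1=C4 (m6)
bar 5: v0=D3 v1=D4 (P8)
  R2 @ bar2.0: E3/C4 m6 -> G3/G4 P8 similar

No (1 violations)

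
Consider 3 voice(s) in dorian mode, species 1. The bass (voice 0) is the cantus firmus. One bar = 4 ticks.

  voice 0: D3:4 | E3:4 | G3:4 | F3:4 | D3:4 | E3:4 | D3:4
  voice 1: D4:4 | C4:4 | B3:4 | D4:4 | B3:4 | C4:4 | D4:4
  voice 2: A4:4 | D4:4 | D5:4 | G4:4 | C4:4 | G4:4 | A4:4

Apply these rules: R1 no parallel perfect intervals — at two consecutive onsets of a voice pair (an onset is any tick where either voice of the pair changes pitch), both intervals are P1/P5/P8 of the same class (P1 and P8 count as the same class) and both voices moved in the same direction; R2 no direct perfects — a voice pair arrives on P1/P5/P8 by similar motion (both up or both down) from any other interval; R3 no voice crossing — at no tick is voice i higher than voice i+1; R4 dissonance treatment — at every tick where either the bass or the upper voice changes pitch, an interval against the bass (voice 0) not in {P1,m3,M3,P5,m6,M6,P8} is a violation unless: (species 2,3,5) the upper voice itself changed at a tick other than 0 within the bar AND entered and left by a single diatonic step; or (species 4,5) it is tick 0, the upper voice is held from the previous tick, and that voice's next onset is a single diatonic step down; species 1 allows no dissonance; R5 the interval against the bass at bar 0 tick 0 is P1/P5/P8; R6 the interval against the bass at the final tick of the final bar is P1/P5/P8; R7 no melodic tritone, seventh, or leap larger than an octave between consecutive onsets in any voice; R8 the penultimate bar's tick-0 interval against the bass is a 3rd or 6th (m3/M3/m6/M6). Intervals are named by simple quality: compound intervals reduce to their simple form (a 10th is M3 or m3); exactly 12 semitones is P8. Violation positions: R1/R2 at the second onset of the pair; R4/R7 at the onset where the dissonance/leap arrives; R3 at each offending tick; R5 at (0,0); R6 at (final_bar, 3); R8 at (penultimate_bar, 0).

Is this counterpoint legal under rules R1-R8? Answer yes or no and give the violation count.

bar 0: v0=D3 v1=D4 v2=A4 (P5)
bar 1: v0=E3 v1=C4 v2=D4 (m7)
bar 2: v0=G3 v1=B3 v2=D5 (P5)
bar 3: v0=F3 v1=D4 v2=G4 (M2)
bar 4: v0=D3 v1=B3 v2=C4 (m7)
bar 5: v0=E3 v1=C4 v2=G4 (m3)
bar 6: v0=D3 v1=D4 v2=A4 (P5)
  R4 @ bar1.0: E3/D4 m7 untreated
  R2 @ bar2.0: E3/D4 m7 -> G3/D5 P5 similar
  R4 @ bar3.0: F3/G4 M2 untreated
  R4 @ bar4.0: D3/C4 m7 untreated
  R2 @ bar5.0: B3/C4 m2 -> C4/G4 P5 similar
  R1 @ bar6.0: C4/G4 P5 -> D4/A4 P5 similar

No (6 violations)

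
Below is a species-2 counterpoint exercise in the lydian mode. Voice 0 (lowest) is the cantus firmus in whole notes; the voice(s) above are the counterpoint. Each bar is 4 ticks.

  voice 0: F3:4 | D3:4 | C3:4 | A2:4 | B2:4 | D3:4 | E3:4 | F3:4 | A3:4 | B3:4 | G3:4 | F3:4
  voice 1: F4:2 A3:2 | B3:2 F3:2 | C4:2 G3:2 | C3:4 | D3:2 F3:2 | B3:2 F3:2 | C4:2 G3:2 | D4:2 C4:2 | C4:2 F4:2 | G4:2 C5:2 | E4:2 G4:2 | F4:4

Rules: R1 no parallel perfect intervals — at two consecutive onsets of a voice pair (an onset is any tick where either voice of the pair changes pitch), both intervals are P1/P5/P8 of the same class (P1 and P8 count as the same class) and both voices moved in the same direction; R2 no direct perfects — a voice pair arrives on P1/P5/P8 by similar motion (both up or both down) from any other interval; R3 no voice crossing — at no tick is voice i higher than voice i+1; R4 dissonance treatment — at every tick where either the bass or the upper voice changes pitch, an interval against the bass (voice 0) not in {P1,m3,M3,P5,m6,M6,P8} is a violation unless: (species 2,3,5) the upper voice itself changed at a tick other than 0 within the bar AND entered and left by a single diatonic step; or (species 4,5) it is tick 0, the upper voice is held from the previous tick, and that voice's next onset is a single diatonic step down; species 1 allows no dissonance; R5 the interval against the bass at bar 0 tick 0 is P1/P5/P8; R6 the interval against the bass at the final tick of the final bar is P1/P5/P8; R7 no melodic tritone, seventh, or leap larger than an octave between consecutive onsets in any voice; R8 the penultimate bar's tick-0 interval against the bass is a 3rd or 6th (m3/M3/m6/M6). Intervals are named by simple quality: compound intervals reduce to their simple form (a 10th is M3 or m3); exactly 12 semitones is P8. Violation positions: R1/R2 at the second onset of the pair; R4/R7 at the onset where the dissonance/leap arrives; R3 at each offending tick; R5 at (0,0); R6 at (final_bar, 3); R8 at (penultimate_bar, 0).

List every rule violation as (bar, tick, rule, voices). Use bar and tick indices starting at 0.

(1, 2, R7, (1,))
(4, 2, R4, (0, 1))
(5, 0, R7, (1,))
(5, 2, R7, (1,))
(9, 2, R4, (0, 1))
(11, 0, R1, (0, 1))

bar 0: v0=F3 v1=F4 downbeat P8
bar 1: v0=D3 v1=B3 downbeat M6
bar 2: v0=C3 v1=C4 downbeat P8
bar 3: v0=A2 v1=C3 downbeat m3
bar 4: v0=B2 v1=D3 downbeat m3
bar 5: v0=D3 v1=B3 downbeat M6
bar 6: v0=E3 v1=C4 downbeat m6
bar 7: v0=F3 v1=D4 downbeat M6
bar 8: v0=A3 v1=C4 downbeat m3
bar 9: v0=B3 v1=G4 downbeat m6
bar 10: v0=G3 v1=E4 downbeat M6
bar 11: v0=F3 v1=F4 downbeat P8
  -> R7 @ bar 1 tick 2 v(1,): B3->F3 leap 6st
  -> R4 @ bar 4 tick 2 v(0, 1): B2/F3 TT untreated
  -> R7 @ bar 5 tick 0 v(1,): F3->B3 leap 6st
  -> R7 @ bar 5 tick 2 v(1,): B3->F3 leap 6st
  -> R4 @ bar 9 tick 2 v(0, 1): B3/C5 m2 untreated
  -> R1 @ bar 11 tick 0 v(0, 1): G3/G4 P8 -> F3/F4 P8 similar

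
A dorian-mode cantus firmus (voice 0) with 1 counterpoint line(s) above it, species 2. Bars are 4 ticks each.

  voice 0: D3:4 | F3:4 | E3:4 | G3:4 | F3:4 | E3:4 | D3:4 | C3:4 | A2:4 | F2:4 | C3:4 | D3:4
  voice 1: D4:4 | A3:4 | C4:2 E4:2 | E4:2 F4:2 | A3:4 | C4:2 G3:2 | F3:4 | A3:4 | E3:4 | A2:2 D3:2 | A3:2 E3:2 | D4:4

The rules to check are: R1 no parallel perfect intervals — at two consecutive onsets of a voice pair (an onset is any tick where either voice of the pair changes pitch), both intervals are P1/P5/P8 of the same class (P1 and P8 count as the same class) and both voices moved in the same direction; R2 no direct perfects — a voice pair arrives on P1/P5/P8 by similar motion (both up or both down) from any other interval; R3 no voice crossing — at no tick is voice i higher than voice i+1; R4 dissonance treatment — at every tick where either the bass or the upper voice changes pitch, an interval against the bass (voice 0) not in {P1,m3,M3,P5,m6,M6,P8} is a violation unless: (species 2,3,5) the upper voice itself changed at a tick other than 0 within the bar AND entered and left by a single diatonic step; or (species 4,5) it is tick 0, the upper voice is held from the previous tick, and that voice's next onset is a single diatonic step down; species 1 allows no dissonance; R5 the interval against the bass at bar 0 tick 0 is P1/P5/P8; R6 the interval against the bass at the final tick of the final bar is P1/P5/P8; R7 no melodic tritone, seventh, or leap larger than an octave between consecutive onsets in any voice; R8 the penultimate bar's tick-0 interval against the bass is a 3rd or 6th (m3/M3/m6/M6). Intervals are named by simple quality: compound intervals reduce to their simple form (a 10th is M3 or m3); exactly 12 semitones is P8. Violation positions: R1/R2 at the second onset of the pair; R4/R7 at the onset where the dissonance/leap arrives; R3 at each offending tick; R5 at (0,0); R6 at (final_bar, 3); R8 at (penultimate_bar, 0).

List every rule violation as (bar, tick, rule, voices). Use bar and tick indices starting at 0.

bar 0: v0=D3 v1=D4 downbeat P8
bar 1: v0=F3 v1=A3 downbeat M3
bar 2: v0=E3 v1=C4 downbeat m6
bar 3: v0=G3 v1=E4 downbeat M6
bar 4: v0=F3 v1=A3 downbeat M3
bar 5: v0=E3 v1=C4 downbeat m6
bar 6: v0=D3 v1=F3 downbeat m3
bar 7: v0=C3 v1=A3 downbeat M6
bar 8: v0=A2 v1=E3 downbeat P5
bar 9: v0=F2 v1=A2 downbeat M3
bar 10: v0=C3 v1=A3 downbeat M6
bar 11: v0=D3 v1=D4 downbeat P8
  -> R4 @ bar 3 tick 2 v(0, 1): G3/F4 m7 untreated
  -> R2 @ bar 8 tick 0 v(0, 1): C3/A3 M6 -> A2/E3 P5 similar
  -> R2 @ bar 11 tick 0 v(0, 1): C3/E3 M3 -> D3/D4 P8 similar
  -> R7 @ bar 11 tick 0 v(1,): E3->D4 leap 10st

(3, 2, R4, (0, 1))
(8, 0, R2, (0, 1))
(11, 0, R2, (0, 1))
(11, 0, R7, (1,))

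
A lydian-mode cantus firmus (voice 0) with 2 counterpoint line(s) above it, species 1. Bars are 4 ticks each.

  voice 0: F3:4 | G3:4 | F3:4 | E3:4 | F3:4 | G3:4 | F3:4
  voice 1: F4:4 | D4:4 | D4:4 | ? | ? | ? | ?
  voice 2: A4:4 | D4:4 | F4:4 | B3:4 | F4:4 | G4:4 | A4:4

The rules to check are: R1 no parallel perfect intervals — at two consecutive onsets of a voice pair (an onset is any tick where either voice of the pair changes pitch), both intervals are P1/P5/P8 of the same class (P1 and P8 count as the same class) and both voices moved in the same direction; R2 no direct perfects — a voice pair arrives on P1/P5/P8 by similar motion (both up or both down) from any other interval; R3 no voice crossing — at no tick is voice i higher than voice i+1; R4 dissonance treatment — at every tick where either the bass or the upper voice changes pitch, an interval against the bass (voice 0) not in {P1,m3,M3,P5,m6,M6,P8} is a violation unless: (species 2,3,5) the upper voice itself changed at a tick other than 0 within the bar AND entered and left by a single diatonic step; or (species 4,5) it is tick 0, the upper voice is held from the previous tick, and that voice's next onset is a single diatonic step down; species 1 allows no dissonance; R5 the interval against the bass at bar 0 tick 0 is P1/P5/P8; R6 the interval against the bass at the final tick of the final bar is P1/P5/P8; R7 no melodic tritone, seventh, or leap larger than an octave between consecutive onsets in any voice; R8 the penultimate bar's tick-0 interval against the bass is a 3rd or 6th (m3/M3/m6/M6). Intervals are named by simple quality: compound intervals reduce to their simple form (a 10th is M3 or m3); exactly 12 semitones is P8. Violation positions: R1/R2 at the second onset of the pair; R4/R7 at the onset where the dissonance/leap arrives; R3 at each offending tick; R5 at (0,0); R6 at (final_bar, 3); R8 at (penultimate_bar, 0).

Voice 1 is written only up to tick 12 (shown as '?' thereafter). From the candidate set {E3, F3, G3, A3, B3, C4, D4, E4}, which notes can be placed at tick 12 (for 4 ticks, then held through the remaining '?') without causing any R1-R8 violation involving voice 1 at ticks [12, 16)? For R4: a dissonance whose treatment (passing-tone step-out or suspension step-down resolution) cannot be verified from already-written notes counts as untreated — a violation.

{G3}

E3: violates R2,R7
F3: violates R4
G3: legal
A3: violates R4
B3: violates R2
C4: violates R3
D4: violates R3,R4
E4: violates R3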